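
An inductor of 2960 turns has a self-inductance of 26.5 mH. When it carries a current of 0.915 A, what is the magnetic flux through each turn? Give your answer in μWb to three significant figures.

Φ_B ≈ 8.19 μWb

From L = NΦ_B/I, the flux per turn is Φ_B = LI/N.
Φ_B = (2.650×10^-2 H)(0.915 A)/2960 = 8.192×10^-6 Wb.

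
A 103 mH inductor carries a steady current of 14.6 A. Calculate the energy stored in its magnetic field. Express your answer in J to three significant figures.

Stored magnetic energy: U = ½LI².
U = ½(0.103 H)(14.6 A)² = 10.98 J.

U ≈ 11.0 J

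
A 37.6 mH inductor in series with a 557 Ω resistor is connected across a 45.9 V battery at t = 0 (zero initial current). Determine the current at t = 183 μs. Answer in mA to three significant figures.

I ≈ 76.9 mA

τ = L/R = 3.760×10^-2/557 = 6.750×10^-5 s; final current I_∞ = ε/R = 45.9/557 = 8.241×10^-2 A.
I(t) = I_∞(1 − e^(−t/τ)) with t/τ = 2.711.
I = (8.241×10^-2)(1 − e^(−2.711)) = 7.693×10^-2 A.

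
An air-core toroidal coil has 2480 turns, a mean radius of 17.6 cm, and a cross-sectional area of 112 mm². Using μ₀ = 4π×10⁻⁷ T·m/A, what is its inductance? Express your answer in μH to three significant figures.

For a thin toroid, L = μ₀N²A/(2πR).
L = (4π×10⁻⁷)(2480)²(1.120×10^-4) / (2π×0.176 m) = 7.828×10^-4 H.

L ≈ 783 μH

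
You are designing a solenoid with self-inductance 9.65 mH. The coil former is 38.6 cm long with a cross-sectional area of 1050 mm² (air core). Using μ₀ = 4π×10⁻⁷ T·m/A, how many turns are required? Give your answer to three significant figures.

A = 1050 mm² = 1.050×10^-3 m².
From L = μ₀N²A/ℓ, N = √(Lℓ / (μ₀A)).
N = √[(9.650×10^-3)(0.386) / ((4π×10⁻⁷)×1.050×10^-3)] = √(2.823×10^6) ≈ 1680.2.

N ≈ 1680 turns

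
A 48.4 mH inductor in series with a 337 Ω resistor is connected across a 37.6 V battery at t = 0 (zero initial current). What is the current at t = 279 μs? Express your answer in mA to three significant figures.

I ≈ 95.6 mA

τ = L/R = 4.840×10^-2/337 = 1.436×10^-4 s; final current I_∞ = ε/R = 37.6/337 = 0.1116 A.
I(t) = I_∞(1 − e^(−t/τ)) with t/τ = 1.943.
I = (0.1116)(1 − e^(−1.943)) = 9.558×10^-2 A.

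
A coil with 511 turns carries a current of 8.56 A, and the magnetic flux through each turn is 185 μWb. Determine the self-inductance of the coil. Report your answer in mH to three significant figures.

Self-inductance is defined by L = NΦ_B/I (flux linkage over current).
L = (511)(1.850×10^-4 Wb)/(8.56 A) = 1.104×10^-2 H.

L ≈ 11.0 mH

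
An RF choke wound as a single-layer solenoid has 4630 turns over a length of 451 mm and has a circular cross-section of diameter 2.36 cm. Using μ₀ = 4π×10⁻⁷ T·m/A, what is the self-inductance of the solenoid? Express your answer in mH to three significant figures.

A = π(d/2)² = π(1.180×10^-2 m)² = 4.374×10^-4 m².
For a long solenoid, L = μ₀N²A/ℓ.
L = (4π×10⁻⁷)(4630)²(4.374×10^-4)/(0.451 m) = 2.613×10^-2 H.

L ≈ 26.1 mH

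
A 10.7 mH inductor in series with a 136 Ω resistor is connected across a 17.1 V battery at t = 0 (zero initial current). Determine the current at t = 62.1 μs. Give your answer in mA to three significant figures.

I ≈ 68.6 mA

τ = L/R = 1.070×10^-2/136 = 7.868×10^-5 s; final current I_∞ = ε/R = 17.1/136 = 0.1257 A.
I(t) = I_∞(1 − e^(−t/τ)) with t/τ = 0.789.
I = (0.1257)(1 − e^(−0.789)) = 6.863×10^-2 A.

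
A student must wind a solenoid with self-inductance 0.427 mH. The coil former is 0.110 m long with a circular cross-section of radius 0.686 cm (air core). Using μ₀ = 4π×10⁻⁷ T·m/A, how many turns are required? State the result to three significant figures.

A = πr² = π(6.860×10^-3 m)² = 1.478×10^-4 m².
From L = μ₀N²A/ℓ, N = √(Lℓ / (μ₀A)).
N = √[(4.270×10^-4)(0.11) / ((4π×10⁻⁷)×1.478×10^-4)] = √(2.528×10^5) ≈ 502.8.

N ≈ 503 turns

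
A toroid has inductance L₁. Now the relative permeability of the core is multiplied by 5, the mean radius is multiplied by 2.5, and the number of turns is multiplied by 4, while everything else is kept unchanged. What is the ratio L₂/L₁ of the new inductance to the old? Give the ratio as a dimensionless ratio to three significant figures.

L₂/L₁ = 32.0

For a toroid, L ∝ μᵣN²A/R.
L₂/L₁ = (5) × (2.5)^-1 × (4)^2 = 32.0.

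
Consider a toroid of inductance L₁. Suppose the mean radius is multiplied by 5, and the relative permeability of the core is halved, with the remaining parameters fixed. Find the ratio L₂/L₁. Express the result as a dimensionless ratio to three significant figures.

For a toroid, L ∝ μᵣN²A/R.
L₂/L₁ = (5)^-1 × (0.5) = 0.100.

L₂/L₁ = 0.100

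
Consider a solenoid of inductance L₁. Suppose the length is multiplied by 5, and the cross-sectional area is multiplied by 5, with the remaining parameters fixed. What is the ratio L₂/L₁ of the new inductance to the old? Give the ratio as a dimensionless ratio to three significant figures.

L₂/L₁ = 1.00

For a solenoid, L ∝ μᵣN²A/ℓ.
L₂/L₁ = (5)^-1 × (5) = 1.00.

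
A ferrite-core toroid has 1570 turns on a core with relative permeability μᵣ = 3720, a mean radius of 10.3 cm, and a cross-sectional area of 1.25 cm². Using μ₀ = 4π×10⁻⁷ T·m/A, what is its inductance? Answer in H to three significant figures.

L ≈ 2.23 H

For a thin toroid, L = μ₀μᵣN²A/(2πR).
L = (4π×10⁻⁷)(3720)(1570)²(1.250×10^-4) / (2π×0.103 m) = 2.226 H.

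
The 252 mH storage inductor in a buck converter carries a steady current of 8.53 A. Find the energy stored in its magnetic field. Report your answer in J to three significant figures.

Stored magnetic energy: U = ½LI².
U = ½(0.252 H)(8.53 A)² = 9.168 J.

U ≈ 9.17 J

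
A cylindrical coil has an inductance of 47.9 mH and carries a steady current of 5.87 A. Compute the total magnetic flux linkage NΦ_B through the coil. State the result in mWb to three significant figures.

NΦ_B ≈ 281 mWb

From L = NΦ_B/I, the flux linkage is NΦ_B = LI.
NΦ_B = (4.790×10^-2 H)(5.87 A) = 0.2812 Wb.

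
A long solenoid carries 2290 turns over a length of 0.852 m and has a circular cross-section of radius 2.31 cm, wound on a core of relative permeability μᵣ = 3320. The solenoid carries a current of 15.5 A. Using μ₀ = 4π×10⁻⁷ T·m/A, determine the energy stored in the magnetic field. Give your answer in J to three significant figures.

U ≈ 5170 J

A = πr² = π(2.310×10^-2 m)² = 1.676×10^-3 m².
L = μ₀μᵣN²A/ℓ = (4π×10⁻⁷)(3320)(2290)²(1.676×10^-3)/(0.852) = 43.048 H.
U = ½LI² = ½(43.048)(15.5)² = 5.171×10^3 J.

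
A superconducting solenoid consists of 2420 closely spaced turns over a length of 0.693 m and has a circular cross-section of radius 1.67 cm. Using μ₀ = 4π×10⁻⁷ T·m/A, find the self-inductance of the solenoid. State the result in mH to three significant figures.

L ≈ 9.30 mH

A = πr² = π(1.670×10^-2 m)² = 8.762×10^-4 m².
For a long solenoid, L = μ₀N²A/ℓ.
L = (4π×10⁻⁷)(2420)²(8.762×10^-4)/(0.693 m) = 9.304×10^-3 H.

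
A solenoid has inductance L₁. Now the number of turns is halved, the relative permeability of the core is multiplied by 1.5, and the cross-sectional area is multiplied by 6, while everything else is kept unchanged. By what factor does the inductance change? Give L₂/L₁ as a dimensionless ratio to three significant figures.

For a solenoid, L ∝ μᵣN²A/ℓ.
L₂/L₁ = (0.5)^2 × (1.5) × (6) = 2.25.

L₂/L₁ = 2.25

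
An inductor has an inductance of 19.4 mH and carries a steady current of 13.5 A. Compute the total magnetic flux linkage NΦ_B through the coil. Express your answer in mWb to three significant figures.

NΦ_B ≈ 262 mWb

From L = NΦ_B/I, the flux linkage is NΦ_B = LI.
NΦ_B = (1.940×10^-2 H)(13.5 A) = 0.2619 Wb.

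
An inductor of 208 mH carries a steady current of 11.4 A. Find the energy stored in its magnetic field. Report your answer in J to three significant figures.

Stored magnetic energy: U = ½LI².
U = ½(0.208 H)(11.4 A)² = 13.52 J.

U ≈ 13.5 J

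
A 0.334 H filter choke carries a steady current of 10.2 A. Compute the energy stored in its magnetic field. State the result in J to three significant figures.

U ≈ 17.4 J

Stored magnetic energy: U = ½LI².
U = ½(0.334 H)(10.2 A)² = 17.37 J.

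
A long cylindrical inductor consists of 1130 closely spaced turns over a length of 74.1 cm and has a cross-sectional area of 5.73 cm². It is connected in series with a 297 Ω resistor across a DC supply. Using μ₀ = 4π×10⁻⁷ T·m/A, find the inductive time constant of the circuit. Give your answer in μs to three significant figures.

τ ≈ 4.18 μs

A = 5.73 cm² = 5.730×10^-4 m².
L = μ₀N²A/ℓ = (4π×10⁻⁷)(1130)²(5.730×10^-4)/(0.741) = 1.241×10^-3 H.
τ = L/R = (1.241×10^-3)/(297) = 4.178×10^-6 s.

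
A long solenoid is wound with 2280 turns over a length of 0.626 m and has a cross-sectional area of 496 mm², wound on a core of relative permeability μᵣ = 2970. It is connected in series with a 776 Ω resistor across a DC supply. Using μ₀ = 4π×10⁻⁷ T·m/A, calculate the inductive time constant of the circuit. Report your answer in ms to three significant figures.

A = 496 mm² = 4.960×10^-4 m².
L = μ₀μᵣN²A/ℓ = (4π×10⁻⁷)(2970)(2280)²(4.960×10^-4)/(0.626) = 15.37 H.
τ = L/R = (15.37)/(776) = 1.981×10^-2 s.

τ ≈ 19.8 ms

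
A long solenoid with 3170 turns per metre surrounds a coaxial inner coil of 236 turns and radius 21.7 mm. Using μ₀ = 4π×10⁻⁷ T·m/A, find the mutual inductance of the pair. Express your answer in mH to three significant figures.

M ≈ 1.39 mH

The outer solenoid produces a uniform field B₁ = μ₀n₁I₁ across the inner coil,
so the flux linkage is N₂Φ = N₂B₁A₂ = μ₀n₁N₂A₂·I₁, giving M = μ₀n₁N₂A₂.
A₂ = πr² = π(2.170×10^-2 m)² = 1.479×10^-3 m².
M = (4π×10⁻⁷)(3170)(236)(1.479×10^-3) = 1.391×10^-3 H.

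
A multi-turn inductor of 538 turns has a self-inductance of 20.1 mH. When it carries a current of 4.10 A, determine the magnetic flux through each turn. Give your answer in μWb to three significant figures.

Φ_B ≈ 153 μWb

From L = NΦ_B/I, the flux per turn is Φ_B = LI/N.
Φ_B = (2.010×10^-2 H)(4.10 A)/538 = 1.532×10^-4 Wb.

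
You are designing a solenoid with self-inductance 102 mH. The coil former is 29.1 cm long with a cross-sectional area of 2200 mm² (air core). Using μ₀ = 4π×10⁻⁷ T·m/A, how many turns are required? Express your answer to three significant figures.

N ≈ 3280 turns

A = 2200 mm² = 2.200×10^-3 m².
From L = μ₀N²A/ℓ, N = √(Lℓ / (μ₀A)).
N = √[(0.102)(0.291) / ((4π×10⁻⁷)×2.200×10^-3)] = √(1.074×10^7) ≈ 3276.7.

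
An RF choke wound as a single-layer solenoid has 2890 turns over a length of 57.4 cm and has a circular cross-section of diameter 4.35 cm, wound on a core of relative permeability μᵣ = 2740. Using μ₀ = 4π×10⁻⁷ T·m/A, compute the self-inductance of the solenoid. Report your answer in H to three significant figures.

L ≈ 74.5 H

A = π(d/2)² = π(2.175×10^-2 m)² = 1.486×10^-3 m².
For a long solenoid, L = μ₀μᵣN²A/ℓ.
L = (4π×10⁻⁷)(2740)(2890)²(1.486×10^-3)/(0.574 m) = 74.46 H.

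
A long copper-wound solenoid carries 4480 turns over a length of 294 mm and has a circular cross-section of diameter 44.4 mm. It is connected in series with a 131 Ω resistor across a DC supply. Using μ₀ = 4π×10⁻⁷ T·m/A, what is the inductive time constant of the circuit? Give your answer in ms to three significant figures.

A = π(d/2)² = π(2.220×10^-2 m)² = 1.548×10^-3 m².
L = μ₀N²A/ℓ = (4π×10⁻⁷)(4480)²(1.548×10^-3)/(0.294) = 0.1328 H.
τ = L/R = (0.1328)/(131) = 1.014×10^-3 s.

τ ≈ 1.01 ms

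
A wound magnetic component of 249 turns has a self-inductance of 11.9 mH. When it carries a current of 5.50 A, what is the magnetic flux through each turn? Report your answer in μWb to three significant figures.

Φ_B ≈ 263 μWb

From L = NΦ_B/I, the flux per turn is Φ_B = LI/N.
Φ_B = (1.190×10^-2 H)(5.50 A)/249 = 2.629×10^-4 Wb.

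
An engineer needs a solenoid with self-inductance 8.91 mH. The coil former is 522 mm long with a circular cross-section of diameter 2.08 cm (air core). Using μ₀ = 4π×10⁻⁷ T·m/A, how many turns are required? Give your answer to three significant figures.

N ≈ 3300 turns

A = π(d/2)² = π(1.040×10^-2 m)² = 3.398×10^-4 m².
From L = μ₀N²A/ℓ, N = √(Lℓ / (μ₀A)).
N = √[(8.910×10^-3)(0.522) / ((4π×10⁻⁷)×3.398×10^-4)] = √(1.089×10^7) ≈ 3300.4.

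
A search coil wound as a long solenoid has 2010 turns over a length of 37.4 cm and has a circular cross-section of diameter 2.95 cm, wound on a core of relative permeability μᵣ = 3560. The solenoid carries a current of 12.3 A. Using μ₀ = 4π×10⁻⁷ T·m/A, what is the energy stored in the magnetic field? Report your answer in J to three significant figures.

U ≈ 2500 J

A = π(d/2)² = π(1.475×10^-2 m)² = 6.8349×10^-4 m².
L = μ₀μᵣN²A/ℓ = (4π×10⁻⁷)(3560)(2010)²(6.8349×10^-4)/(0.374) = 33.03 H.
U = ½LI² = ½(33.03)(12.3)² = 2.499×10^3 J.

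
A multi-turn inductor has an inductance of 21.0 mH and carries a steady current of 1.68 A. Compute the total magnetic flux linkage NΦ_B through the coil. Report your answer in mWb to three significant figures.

NΦ_B ≈ 35.3 mWb

From L = NΦ_B/I, the flux linkage is NΦ_B = LI.
NΦ_B = (2.100×10^-2 H)(1.68 A) = 3.528×10^-2 Wb.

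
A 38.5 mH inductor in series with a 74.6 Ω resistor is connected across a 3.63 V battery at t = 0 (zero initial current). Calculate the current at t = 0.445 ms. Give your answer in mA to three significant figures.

τ = L/R = 3.850×10^-2/74.6 = 5.161×10^-4 s; final current I_∞ = ε/R = 3.63/74.6 = 4.866×10^-2 A.
I(t) = I_∞(1 − e^(−t/τ)) with t/τ = 0.862.
I = (4.866×10^-2)(1 − e^(−0.862)) = 2.812×10^-2 A.

I ≈ 28.1 mA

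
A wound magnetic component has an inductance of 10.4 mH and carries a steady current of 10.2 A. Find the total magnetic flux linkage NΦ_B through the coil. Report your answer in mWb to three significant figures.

NΦ_B ≈ 106 mWb

From L = NΦ_B/I, the flux linkage is NΦ_B = LI.
NΦ_B = (1.040×10^-2 H)(10.2 A) = 0.1061 Wb.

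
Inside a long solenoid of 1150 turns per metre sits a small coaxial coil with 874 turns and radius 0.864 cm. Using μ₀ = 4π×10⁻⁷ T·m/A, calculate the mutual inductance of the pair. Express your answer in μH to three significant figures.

The outer solenoid produces a uniform field B₁ = μ₀n₁I₁ across the inner coil,
so the flux linkage is N₂Φ = N₂B₁A₂ = μ₀n₁N₂A₂·I₁, giving M = μ₀n₁N₂A₂.
A₂ = πr² = π(8.640×10^-3 m)² = 2.345×10^-4 m².
M = (4π×10⁻⁷)(1150)(874)(2.345×10^-4) = 2.962×10^-4 H.

M ≈ 296 μH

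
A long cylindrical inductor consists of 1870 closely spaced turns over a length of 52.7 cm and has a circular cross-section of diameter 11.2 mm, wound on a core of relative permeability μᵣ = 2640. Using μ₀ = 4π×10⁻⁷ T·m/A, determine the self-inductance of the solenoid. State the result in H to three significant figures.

L ≈ 2.17 H

A = π(d/2)² = π(5.600×10^-3 m)² = 9.852×10^-5 m².
For a long solenoid, L = μ₀μᵣN²A/ℓ.
L = (4π×10⁻⁷)(2640)(1870)²(9.852×10^-5)/(0.527 m) = 2.169 H.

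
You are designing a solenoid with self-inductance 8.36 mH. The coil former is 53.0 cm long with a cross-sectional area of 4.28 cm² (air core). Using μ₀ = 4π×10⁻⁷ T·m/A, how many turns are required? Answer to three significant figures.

N ≈ 2870 turns

A = 4.28 cm² = 4.280×10^-4 m².
From L = μ₀N²A/ℓ, N = √(Lℓ / (μ₀A)).
N = √[(8.360×10^-3)(0.53) / ((4π×10⁻⁷)×4.280×10^-4)] = √(8.238×10^6) ≈ 2870.2.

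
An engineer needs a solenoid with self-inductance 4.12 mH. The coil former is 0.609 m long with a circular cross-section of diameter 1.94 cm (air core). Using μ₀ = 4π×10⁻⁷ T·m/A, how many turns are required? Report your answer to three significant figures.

A = π(d/2)² = π(9.700×10^-3 m)² = 2.956×10^-4 m².
From L = μ₀N²A/ℓ, N = √(Lℓ / (μ₀A)).
N = √[(4.120×10^-3)(0.609) / ((4π×10⁻⁷)×2.956×10^-4)] = √(6.7548×10^6) ≈ 2599.0.

N ≈ 2600 turns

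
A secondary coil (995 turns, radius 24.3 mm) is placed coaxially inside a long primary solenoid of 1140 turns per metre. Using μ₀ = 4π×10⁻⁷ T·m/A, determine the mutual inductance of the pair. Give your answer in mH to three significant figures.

The outer solenoid produces a uniform field B₁ = μ₀n₁I₁ across the inner coil,
so the flux linkage is N₂Φ = N₂B₁A₂ = μ₀n₁N₂A₂·I₁, giving M = μ₀n₁N₂A₂.
A₂ = πr² = π(2.430×10^-2 m)² = 1.855×10^-3 m².
M = (4π×10⁻⁷)(1140)(995)(1.855×10^-3) = 2.644×10^-3 H.

M ≈ 2.64 mH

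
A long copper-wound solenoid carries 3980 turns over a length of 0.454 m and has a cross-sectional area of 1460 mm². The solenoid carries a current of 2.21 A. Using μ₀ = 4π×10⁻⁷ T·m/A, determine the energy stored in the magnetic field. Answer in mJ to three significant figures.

U ≈ 156 mJ

A = 1460 mm² = 1.460×10^-3 m².
L = μ₀N²A/ℓ = (4π×10⁻⁷)(3980)²(1.460×10^-3)/(0.454) = 6.401×10^-2 H.
U = ½LI² = ½(6.401×10^-2)(2.21)² = 0.1563 J.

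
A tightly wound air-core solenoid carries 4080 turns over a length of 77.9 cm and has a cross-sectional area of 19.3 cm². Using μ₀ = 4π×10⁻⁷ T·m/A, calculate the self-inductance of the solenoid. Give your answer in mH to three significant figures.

L ≈ 51.8 mH

A = 19.3 cm² = 1.930×10^-3 m².
For a long solenoid, L = μ₀N²A/ℓ.
L = (4π×10⁻⁷)(4080)²(1.930×10^-3)/(0.779 m) = 5.183×10^-2 H.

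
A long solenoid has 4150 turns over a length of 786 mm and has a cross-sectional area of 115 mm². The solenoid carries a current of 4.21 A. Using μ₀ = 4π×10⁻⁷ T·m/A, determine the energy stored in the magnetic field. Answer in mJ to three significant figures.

A = 115 mm² = 1.150×10^-4 m².
L = μ₀N²A/ℓ = (4π×10⁻⁷)(4150)²(1.150×10^-4)/(0.786) = 3.167×10^-3 H.
U = ½LI² = ½(3.167×10^-3)(4.21)² = 2.806×10^-2 J.

U ≈ 28.1 mJ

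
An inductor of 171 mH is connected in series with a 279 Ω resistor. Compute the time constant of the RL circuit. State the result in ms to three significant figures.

τ ≈ 0.613 ms

τ = L/R = (0.171 H)/(279 Ω) = 6.129×10^-4 s.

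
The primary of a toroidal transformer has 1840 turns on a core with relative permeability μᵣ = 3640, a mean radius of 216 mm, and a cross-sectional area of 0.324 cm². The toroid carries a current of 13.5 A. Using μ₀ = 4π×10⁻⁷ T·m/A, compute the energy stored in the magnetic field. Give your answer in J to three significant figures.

U ≈ 33.7 J

L = μ₀μᵣN²A/(2πR) = (4π×10⁻⁷)(3640)(1840)²(3.240×10^-5)/(2π×0.216) = 0.3697 H.
U = ½LI² = ½(0.3697)(13.5)² = 33.69 J.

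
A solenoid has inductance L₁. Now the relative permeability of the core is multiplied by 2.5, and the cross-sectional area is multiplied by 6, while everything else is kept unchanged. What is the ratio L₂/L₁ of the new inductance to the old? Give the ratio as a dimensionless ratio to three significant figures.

For a solenoid, L ∝ μᵣN²A/ℓ.
L₂/L₁ = (2.5) × (6) = 15.0.

L₂/L₁ = 15.0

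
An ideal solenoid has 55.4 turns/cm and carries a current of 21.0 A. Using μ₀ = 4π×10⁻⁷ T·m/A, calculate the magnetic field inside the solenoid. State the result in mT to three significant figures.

B ≈ 146 mT

Inside a long solenoid, B = μ₀nI.
B = (4π×10⁻⁷)(5.540×10^3 m⁻¹)(21.0 A) = 0.1462 T.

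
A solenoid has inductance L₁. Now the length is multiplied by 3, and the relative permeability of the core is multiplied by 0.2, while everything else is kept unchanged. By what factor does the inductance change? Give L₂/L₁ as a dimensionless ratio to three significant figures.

L₂/L₁ = 0.0667

For a solenoid, L ∝ μᵣN²A/ℓ.
L₂/L₁ = (3)^-1 × (0.2) = 0.0667.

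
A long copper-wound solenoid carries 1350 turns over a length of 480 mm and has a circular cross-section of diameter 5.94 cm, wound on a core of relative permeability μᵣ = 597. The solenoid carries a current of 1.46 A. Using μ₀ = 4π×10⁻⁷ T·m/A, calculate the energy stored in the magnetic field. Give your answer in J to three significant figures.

A = π(d/2)² = π(2.970×10^-2 m)² = 2.771×10^-3 m².
L = μ₀μᵣN²A/ℓ = (4π×10⁻⁷)(597)(1350)²(2.771×10^-3)/(0.48) = 7.894 H.
U = ½LI² = ½(7.894)(1.46)² = 8.413 J.

U ≈ 8.41 J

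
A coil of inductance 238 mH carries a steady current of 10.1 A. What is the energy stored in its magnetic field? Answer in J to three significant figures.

Stored magnetic energy: U = ½LI².
U = ½(0.238 H)(10.1 A)² = 12.14 J.

U ≈ 12.1 J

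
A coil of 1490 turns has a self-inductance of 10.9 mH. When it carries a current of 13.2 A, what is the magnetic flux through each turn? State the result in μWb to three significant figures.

Φ_B ≈ 96.6 μWb

From L = NΦ_B/I, the flux per turn is Φ_B = LI/N.
Φ_B = (1.090×10^-2 H)(13.2 A)/1490 = 9.656×10^-5 Wb.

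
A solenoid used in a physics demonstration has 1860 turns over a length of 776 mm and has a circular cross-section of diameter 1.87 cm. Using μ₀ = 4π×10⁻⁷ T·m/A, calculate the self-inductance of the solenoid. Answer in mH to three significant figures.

L ≈ 1.54 mH

A = π(d/2)² = π(9.350×10^-3 m)² = 2.746×10^-4 m².
For a long solenoid, L = μ₀N²A/ℓ.
L = (4π×10⁻⁷)(1860)²(2.746×10^-4)/(0.776 m) = 1.539×10^-3 H.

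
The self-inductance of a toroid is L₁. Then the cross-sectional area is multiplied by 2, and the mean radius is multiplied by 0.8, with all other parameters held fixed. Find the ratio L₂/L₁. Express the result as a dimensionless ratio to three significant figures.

For a toroid, L ∝ μᵣN²A/R.
L₂/L₁ = (2) × (0.8)^-1 = 2.50.

L₂/L₁ = 2.50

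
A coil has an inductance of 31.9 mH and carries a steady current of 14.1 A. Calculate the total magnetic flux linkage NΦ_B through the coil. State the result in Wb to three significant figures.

NΦ_B ≈ 0.450 Wb

From L = NΦ_B/I, the flux linkage is NΦ_B = LI.
NΦ_B = (3.190×10^-2 H)(14.1 A) = 0.4498 Wb.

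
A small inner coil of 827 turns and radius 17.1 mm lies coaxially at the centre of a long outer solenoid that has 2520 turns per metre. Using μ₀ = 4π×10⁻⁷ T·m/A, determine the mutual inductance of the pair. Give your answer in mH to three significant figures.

M ≈ 2.41 mH

The outer solenoid produces a uniform field B₁ = μ₀n₁I₁ across the inner coil,
so the flux linkage is N₂Φ = N₂B₁A₂ = μ₀n₁N₂A₂·I₁, giving M = μ₀n₁N₂A₂.
A₂ = πr² = π(1.710×10^-2 m)² = 9.186×10^-4 m².
M = (4π×10⁻⁷)(2520)(827)(9.186×10^-4) = 2.406×10^-3 H.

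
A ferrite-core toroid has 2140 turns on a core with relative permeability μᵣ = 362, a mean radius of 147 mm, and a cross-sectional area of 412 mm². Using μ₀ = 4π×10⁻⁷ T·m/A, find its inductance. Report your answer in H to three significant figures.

For a thin toroid, L = μ₀μᵣN²A/(2πR).
L = (4π×10⁻⁷)(362)(2140)²(4.120×10^-4) / (2π×0.147 m) = 0.9293 H.

L ≈ 0.929 H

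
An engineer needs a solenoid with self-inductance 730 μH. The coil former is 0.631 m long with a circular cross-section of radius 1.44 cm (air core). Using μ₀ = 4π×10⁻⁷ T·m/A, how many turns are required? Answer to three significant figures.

N ≈ 750 turns

A = πr² = π(1.440×10^-2 m)² = 6.514×10^-4 m².
From L = μ₀N²A/ℓ, N = √(Lℓ / (μ₀A)).
N = √[(7.300×10^-4)(0.631) / ((4π×10⁻⁷)×6.514×10^-4)] = √(5.627×10^5) ≈ 750.1.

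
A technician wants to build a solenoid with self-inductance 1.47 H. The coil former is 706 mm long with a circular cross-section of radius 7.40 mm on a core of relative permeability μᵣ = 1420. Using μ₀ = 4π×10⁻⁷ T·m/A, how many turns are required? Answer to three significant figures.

A = πr² = π(7.400×10^-3 m)² = 1.720×10^-4 m².
From L = μ₀μᵣN²A/ℓ, N = √(Lℓ / (μ₀μᵣA)).
N = √[(1.47)(0.706) / ((4π×10⁻⁷)(1420)×1.720×10^-4)] = √(3.381×10^6) ≈ 1838.7.

N ≈ 1840 turns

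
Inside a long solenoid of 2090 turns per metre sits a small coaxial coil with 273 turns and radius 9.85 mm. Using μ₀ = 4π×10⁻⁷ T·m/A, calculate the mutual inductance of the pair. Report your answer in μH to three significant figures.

M ≈ 219 μH

The outer solenoid produces a uniform field B₁ = μ₀n₁I₁ across the inner coil,
so the flux linkage is N₂Φ = N₂B₁A₂ = μ₀n₁N₂A₂·I₁, giving M = μ₀n₁N₂A₂.
A₂ = πr² = π(9.850×10^-3 m)² = 3.048×10^-4 m².
M = (4π×10⁻⁷)(2090)(273)(3.048×10^-4) = 2.185×10^-4 H.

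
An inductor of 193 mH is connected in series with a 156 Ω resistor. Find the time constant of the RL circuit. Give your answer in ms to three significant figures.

τ = L/R = (0.193 H)/(156 Ω) = 1.237×10^-3 s.

τ ≈ 1.24 ms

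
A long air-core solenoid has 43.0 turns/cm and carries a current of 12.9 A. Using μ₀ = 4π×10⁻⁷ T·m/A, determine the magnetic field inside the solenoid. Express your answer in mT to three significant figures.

B ≈ 69.7 mT

Inside a long solenoid, B = μ₀nI.
B = (4π×10⁻⁷)(4.300×10^3 m⁻¹)(12.9 A) = 6.971×10^-2 T.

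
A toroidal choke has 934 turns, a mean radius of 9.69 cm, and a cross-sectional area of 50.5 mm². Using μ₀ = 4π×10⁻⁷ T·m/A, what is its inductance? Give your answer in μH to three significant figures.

For a thin toroid, L = μ₀N²A/(2πR).
L = (4π×10⁻⁷)(934)²(5.050×10^-5) / (2π×9.690×10^-2 m) = 9.093×10^-5 H.

L ≈ 90.9 μH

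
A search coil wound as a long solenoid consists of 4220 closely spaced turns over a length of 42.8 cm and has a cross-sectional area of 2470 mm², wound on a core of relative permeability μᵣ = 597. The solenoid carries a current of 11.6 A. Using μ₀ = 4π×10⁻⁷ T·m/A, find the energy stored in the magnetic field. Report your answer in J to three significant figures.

A = 2470 mm² = 2.470×10^-3 m².
L = μ₀μᵣN²A/ℓ = (4π×10⁻⁷)(597)(4220)²(2.470×10^-3)/(0.428) = 77.1 H.
U = ½LI² = ½(77.1)(11.6)² = 5.187×10^3 J.

U ≈ 5190 J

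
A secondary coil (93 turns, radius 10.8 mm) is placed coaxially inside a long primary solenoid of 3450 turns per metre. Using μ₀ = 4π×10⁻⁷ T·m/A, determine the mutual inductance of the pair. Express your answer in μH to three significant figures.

M ≈ 148 μH

The outer solenoid produces a uniform field B₁ = μ₀n₁I₁ across the inner coil,
so the flux linkage is N₂Φ = N₂B₁A₂ = μ₀n₁N₂A₂·I₁, giving M = μ₀n₁N₂A₂.
A₂ = πr² = π(1.080×10^-2 m)² = 3.664×10^-4 m².
M = (4π×10⁻⁷)(3450)(93)(3.664×10^-4) = 1.477×10^-4 H.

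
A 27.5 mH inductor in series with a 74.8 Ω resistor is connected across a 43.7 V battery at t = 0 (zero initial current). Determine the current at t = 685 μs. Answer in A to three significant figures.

τ = L/R = 2.750×10^-2/74.8 = 3.676×10^-4 s; final current I_∞ = ε/R = 43.7/74.8 = 0.5842 A.
I(t) = I_∞(1 − e^(−t/τ)) with t/τ = 1.863.
I = (0.5842)(1 − e^(−1.863)) = 0.4936 A.

I ≈ 0.494 A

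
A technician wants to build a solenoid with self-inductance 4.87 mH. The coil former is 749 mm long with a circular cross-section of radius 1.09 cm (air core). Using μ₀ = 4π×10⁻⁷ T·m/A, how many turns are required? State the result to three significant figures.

N ≈ 2790 turns

A = πr² = π(1.090×10^-2 m)² = 3.733×10^-4 m².
From L = μ₀N²A/ℓ, N = √(Lℓ / (μ₀A)).
N = √[(4.870×10^-3)(0.749) / ((4π×10⁻⁷)×3.733×10^-4)] = √(7.777×10^6) ≈ 2788.7.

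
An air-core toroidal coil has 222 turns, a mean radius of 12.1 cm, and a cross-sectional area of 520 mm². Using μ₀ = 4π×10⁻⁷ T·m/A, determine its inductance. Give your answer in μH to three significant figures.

L ≈ 42.4 μH

For a thin toroid, L = μ₀N²A/(2πR).
L = (4π×10⁻⁷)(222)²(5.200×10^-4) / (2π×0.121 m) = 4.236×10^-5 H.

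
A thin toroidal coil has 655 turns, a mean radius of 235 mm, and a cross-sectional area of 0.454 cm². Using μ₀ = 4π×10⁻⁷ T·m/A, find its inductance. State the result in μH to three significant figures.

For a thin toroid, L = μ₀N²A/(2πR).
L = (4π×10⁻⁷)(655)²(4.540×10^-5) / (2π×0.235 m) = 1.658×10^-5 H.

L ≈ 16.6 μH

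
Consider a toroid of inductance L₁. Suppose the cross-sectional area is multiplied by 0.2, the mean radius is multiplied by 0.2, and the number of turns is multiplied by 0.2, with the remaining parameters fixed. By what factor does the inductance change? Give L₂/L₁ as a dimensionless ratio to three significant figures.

L₂/L₁ = 0.0400

For a toroid, L ∝ μᵣN²A/R.
L₂/L₁ = (0.2) × (0.2)^-1 × (0.2)^2 = 0.0400.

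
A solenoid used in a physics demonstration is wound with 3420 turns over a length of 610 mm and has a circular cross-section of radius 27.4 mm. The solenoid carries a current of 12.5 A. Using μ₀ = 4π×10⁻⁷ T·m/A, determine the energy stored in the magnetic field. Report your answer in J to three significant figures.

A = πr² = π(2.740×10^-2 m)² = 2.359×10^-3 m².
L = μ₀N²A/ℓ = (4π×10⁻⁷)(3420)²(2.359×10^-3)/(0.61) = 5.683×10^-2 H.
U = ½LI² = ½(5.683×10^-2)(12.5)² = 4.44 J.

U ≈ 4.44 J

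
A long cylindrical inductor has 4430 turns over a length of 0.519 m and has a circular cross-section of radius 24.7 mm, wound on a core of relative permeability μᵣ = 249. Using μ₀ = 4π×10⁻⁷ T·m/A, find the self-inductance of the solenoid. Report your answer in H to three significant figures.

L ≈ 22.7 H

A = πr² = π(2.470×10^-2 m)² = 1.917×10^-3 m².
For a long solenoid, L = μ₀μᵣN²A/ℓ.
L = (4π×10⁻⁷)(249)(4430)²(1.917×10^-3)/(0.519 m) = 22.68 H.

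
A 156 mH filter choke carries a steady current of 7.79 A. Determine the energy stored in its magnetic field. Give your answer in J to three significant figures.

U ≈ 4.73 J

Stored magnetic energy: U = ½LI².
U = ½(0.156 H)(7.79 A)² = 4.733 J.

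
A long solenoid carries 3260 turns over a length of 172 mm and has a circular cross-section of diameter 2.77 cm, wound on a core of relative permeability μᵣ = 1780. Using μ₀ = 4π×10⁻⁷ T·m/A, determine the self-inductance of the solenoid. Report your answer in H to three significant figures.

A = π(d/2)² = π(1.385×10^-2 m)² = 6.026×10^-4 m².
For a long solenoid, L = μ₀μᵣN²A/ℓ.
L = (4π×10⁻⁷)(1780)(3260)²(6.026×10^-4)/(0.172 m) = 83.29 H.

L ≈ 83.3 H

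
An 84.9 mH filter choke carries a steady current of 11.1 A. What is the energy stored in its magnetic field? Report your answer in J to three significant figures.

Stored magnetic energy: U = ½LI².
U = ½(8.490×10^-2 H)(11.1 A)² = 5.23 J.

U ≈ 5.23 J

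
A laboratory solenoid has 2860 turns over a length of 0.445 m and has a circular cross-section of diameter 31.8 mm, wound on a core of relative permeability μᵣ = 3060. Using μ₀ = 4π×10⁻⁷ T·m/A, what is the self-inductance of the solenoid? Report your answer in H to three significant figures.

L ≈ 56.1 H

A = π(d/2)² = π(1.590×10^-2 m)² = 7.942×10^-4 m².
For a long solenoid, L = μ₀μᵣN²A/ℓ.
L = (4π×10⁻⁷)(3060)(2860)²(7.942×10^-4)/(0.445 m) = 56.14 H.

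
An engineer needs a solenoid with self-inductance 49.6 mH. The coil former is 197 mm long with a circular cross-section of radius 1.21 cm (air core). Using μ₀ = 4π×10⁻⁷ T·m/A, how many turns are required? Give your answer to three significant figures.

N ≈ 4110 turns

A = πr² = π(1.210×10^-2 m)² = 4.600×10^-4 m².
From L = μ₀N²A/ℓ, N = √(Lℓ / (μ₀A)).
N = √[(4.960×10^-2)(0.197) / ((4π×10⁻⁷)×4.600×10^-4)] = √(1.691×10^7) ≈ 4111.6.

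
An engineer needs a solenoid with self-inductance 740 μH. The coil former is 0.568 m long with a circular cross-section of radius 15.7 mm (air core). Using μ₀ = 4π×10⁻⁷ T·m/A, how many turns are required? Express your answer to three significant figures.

A = πr² = π(1.570×10^-2 m)² = 7.744×10^-4 m².
From L = μ₀N²A/ℓ, N = √(Lℓ / (μ₀A)).
N = √[(7.400×10^-4)(0.568) / ((4π×10⁻⁷)×7.744×10^-4)] = √(4.319×10^5) ≈ 657.2.

N ≈ 657 turns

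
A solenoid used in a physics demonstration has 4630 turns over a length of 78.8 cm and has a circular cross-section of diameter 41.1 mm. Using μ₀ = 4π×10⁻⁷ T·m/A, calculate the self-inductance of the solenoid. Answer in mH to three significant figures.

L ≈ 45.4 mH

A = π(d/2)² = π(2.055×10^-2 m)² = 1.327×10^-3 m².
For a long solenoid, L = μ₀N²A/ℓ.
L = (4π×10⁻⁷)(4630)²(1.327×10^-3)/(0.788 m) = 4.535×10^-2 H.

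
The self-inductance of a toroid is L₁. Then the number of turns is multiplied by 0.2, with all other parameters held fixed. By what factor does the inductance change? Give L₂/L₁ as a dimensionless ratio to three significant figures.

L₂/L₁ = 0.0400

For a toroid, L ∝ μᵣN²A/R.
L₂/L₁ = (0.2)^2 = 0.0400.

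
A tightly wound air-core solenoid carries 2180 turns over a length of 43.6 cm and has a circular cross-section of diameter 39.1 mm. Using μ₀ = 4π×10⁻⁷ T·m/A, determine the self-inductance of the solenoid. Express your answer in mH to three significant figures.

A = π(d/2)² = π(1.955×10^-2 m)² = 1.201×10^-3 m².
For a long solenoid, L = μ₀N²A/ℓ.
L = (4π×10⁻⁷)(2180)²(1.201×10^-3)/(0.436 m) = 1.6447×10^-2 H.

L ≈ 16.4 mH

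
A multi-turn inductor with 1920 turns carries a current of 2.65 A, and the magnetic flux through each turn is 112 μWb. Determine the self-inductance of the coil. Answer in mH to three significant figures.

Self-inductance is defined by L = NΦ_B/I (flux linkage over current).
L = (1920)(1.120×10^-4 Wb)/(2.65 A) = 8.1147×10^-2 H.

L ≈ 81.1 mH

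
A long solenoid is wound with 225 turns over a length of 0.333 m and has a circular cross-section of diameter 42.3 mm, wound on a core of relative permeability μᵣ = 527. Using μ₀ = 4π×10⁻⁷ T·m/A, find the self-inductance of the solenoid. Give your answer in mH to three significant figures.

L ≈ 141 mH

A = π(d/2)² = π(2.115×10^-2 m)² = 1.405×10^-3 m².
For a long solenoid, L = μ₀μᵣN²A/ℓ.
L = (4π×10⁻⁷)(527)(225)²(1.405×10^-3)/(0.333 m) = 0.14149 H.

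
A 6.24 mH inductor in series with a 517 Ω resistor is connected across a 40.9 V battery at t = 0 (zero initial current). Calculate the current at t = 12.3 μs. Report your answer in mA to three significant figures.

τ = L/R = 6.240×10^-3/517 = 1.207×10^-5 s; final current I_∞ = ε/R = 40.9/517 = 7.911×10^-2 A.
I(t) = I_∞(1 − e^(−t/τ)) with t/τ = 1.019.
I = (7.911×10^-2)(1 − e^(−1.019)) = 5.056×10^-2 A.

I ≈ 50.6 mA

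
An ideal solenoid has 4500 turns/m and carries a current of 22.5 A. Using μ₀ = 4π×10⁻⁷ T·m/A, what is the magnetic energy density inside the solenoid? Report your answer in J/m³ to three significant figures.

B = μ₀nI = (4π×10⁻⁷)(4.500×10^3)(22.5) = 0.1272 T.
u = B²/(2μ₀) = (0.1272)²/(2×4π×10⁻⁷) = 6.441×10^3 J/m³.

u ≈ 6440 J/m³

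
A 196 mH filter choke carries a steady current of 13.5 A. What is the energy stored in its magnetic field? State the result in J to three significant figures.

U ≈ 17.9 J

Stored magnetic energy: U = ½LI².
U = ½(0.196 H)(13.5 A)² = 17.86 J.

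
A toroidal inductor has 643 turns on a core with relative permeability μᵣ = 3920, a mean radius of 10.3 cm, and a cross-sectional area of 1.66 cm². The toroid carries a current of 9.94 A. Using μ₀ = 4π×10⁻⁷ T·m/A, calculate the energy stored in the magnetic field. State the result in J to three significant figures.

U ≈ 25.8 J

L = μ₀μᵣN²A/(2πR) = (4π×10⁻⁷)(3920)(643)²(1.660×10^-4)/(2π×0.103) = 0.5224 H.
U = ½LI² = ½(0.5224)(9.94)² = 25.81 J.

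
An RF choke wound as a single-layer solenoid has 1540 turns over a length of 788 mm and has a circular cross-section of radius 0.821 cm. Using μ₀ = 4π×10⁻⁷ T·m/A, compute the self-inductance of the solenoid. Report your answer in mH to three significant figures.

A = πr² = π(8.210×10^-3 m)² = 2.118×10^-4 m².
For a long solenoid, L = μ₀N²A/ℓ.
L = (4π×10⁻⁷)(1540)²(2.118×10^-4)/(0.788 m) = 8.009×10^-4 H.

L ≈ 0.801 mH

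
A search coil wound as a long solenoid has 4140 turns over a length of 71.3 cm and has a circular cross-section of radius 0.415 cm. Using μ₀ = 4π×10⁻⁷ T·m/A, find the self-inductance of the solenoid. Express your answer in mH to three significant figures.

A = πr² = π(4.150×10^-3 m)² = 5.411×10^-5 m².
For a long solenoid, L = μ₀N²A/ℓ.
L = (4π×10⁻⁷)(4140)²(5.411×10^-5)/(0.713 m) = 1.634×10^-3 H.

L ≈ 1.63 mH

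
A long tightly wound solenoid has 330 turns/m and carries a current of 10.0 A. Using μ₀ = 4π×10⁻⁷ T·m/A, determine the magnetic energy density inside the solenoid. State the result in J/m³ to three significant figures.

u ≈ 6.84 J/m³

B = μ₀nI = (4π×10⁻⁷)(330)(10.0) = 4.147×10^-3 T.
u = B²/(2μ₀) = (4.147×10^-3)²/(2×4π×10⁻⁷) = 6.842 J/m³.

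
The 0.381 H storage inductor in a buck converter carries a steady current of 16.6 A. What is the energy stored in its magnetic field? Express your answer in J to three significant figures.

U ≈ 52.5 J

Stored magnetic energy: U = ½LI².
U = ½(0.381 H)(16.6 A)² = 52.49 J.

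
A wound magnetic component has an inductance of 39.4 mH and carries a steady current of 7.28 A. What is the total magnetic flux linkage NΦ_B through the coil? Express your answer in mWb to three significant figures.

NΦ_B ≈ 287 mWb

From L = NΦ_B/I, the flux linkage is NΦ_B = LI.
NΦ_B = (3.940×10^-2 H)(7.28 A) = 0.2868 Wb.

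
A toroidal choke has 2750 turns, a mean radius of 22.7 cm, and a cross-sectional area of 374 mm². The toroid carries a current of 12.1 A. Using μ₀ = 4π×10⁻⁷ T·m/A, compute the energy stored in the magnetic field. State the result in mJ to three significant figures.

U ≈ 182 mJ

L = μ₀N²A/(2πR) = (4π×10⁻⁷)(2750)²(3.740×10^-4)/(2π×0.227) = 2.492×10^-3 H.
U = ½LI² = ½(2.492×10^-3)(12.1)² = 0.1824 J.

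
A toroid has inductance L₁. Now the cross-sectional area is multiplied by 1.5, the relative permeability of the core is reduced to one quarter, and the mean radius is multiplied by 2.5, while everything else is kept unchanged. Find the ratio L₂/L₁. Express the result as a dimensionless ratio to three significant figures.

L₂/L₁ = 0.150

For a toroid, L ∝ μᵣN²A/R.
L₂/L₁ = (1.5) × (0.25) × (2.5)^-1 = 0.150.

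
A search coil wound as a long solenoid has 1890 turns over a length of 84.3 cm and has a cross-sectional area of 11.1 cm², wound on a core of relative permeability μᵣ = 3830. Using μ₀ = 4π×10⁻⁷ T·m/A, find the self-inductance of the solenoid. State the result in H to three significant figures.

L ≈ 22.6 H

A = 11.1 cm² = 1.110×10^-3 m².
For a long solenoid, L = μ₀μᵣN²A/ℓ.
L = (4π×10⁻⁷)(3830)(1890)²(1.110×10^-3)/(0.843 m) = 22.64 H.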